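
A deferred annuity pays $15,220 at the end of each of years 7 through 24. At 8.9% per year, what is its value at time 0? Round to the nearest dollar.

PV at t=6 (ordinary 18-year annuity): 15220 × a(18|0.089) = 15220 × 8.814323 = 134,153.9960
Discount back 6 years: 134,153.9960 × (1+0.089)^(−6) = 134,153.9960 × 0.599560 = 80,433.3829

$80,433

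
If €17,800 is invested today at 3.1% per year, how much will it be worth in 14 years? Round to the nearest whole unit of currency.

€27,292

FV = 17,800 × (1 + 0.031)^14 = 27,292.3741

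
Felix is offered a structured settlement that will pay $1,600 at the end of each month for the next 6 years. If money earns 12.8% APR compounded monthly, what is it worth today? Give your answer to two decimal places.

$80,125.39

Periodic rate i = 0.128/12 = 0.0106667; n = 6 × 12 = 72 periods.
Annuity factor a(72|0.0106667) = 50.078367; PV = 1600 × 50.078367 = 80,125.3866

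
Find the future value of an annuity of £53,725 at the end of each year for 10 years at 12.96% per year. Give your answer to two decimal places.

£987,682.04

Accumulation factor s(10|0.1296) = 18.384030; FV = 53725 × 18.384030 = 987,682.0353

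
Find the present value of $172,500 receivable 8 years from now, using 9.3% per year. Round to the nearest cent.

$84,689.16

PV = 172,500 / (1 + 0.093)^8 = 172,500 / 2.036861 = 84,689.1558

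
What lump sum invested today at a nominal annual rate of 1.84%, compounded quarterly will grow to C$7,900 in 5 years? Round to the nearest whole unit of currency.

C$7,207

With 4 periods per year: i = 0.0046, n = 20.
Discount factor = (1+0.0046)^(−20) = 0.912298; PV = 7,900 × 0.912298 = 7,207.1509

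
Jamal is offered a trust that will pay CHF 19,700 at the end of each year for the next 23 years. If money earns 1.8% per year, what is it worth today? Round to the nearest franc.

CHF 368,347

Annuity factor a(23|0.018) = 18.697824; PV = 19700 × 18.697824 = 368,347.1357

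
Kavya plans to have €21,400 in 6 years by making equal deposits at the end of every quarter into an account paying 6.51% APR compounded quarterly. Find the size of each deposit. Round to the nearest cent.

Periodic rate i = 0.0651/4 = 0.016275; n = 6 × 4 = 24 periods.
PMT = 21400 / ( [(1+0.016275)^24 − 1] / 0.016275 ) = 21400 / 29.076958 = 735.9780

€735.98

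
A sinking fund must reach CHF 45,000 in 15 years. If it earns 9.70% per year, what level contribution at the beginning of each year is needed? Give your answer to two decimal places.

PMT = 45000 / ( [(1+0.097)^15 − 1] / 0.097 × (1+i) ) = 45000 / 34.036233 = 1,322.1204

CHF 1,322.12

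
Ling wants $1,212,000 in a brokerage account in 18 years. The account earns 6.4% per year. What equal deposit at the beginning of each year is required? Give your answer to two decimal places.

PMT = 1.212e+06 / ( [(1+0.064)^18 − 1] / 0.064 × (1+i) ) = 1.212e+06 / 34.157135 = 35,483.0695

$35,483.07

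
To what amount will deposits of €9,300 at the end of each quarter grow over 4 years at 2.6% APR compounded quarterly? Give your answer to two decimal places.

With 4 periods per year: i = 0.0065, n = 16.
Accumulation factor s(16|0.0065) = 16.804168; FV = 9300 × 16.804168 = 156,278.7597

€156,278.76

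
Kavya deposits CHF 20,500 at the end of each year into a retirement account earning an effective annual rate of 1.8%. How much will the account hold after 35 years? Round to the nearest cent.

Accumulation factor s(35|0.018) = 48.173333; FV = 20500 × 48.173333 = 987,553.3286

CHF 987,553.33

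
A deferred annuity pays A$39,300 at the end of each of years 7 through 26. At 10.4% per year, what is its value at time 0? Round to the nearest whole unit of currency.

Value one period before first payment (t=6): 39300 × [1 − (1+0.104)^(−20)] / 0.104 = 39300 × 8.286200 = 325,647.6736
Discount back 6 years: 325,647.6736 × (1+0.104)^(−6) = 325,647.6736 × 0.552313 = 179,859.5654

A$179,860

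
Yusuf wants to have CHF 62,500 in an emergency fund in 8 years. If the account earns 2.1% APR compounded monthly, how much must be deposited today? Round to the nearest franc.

Periodic rate i = 0.021/12 = 0.00175; n = 8 × 12 = 96 periods.
Discount factor = (1+0.00175)^(−96) = 0.845478; PV = 62,500 × 0.845478 = 52,842.3729

CHF 52,842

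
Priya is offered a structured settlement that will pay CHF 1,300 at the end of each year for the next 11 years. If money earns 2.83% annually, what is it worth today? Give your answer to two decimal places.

PV = 1300 × [1 − (1+0.0283)^(−11)] / 0.0283 = 1300 × 9.340357 = 12,142.4640

CHF 12,142.46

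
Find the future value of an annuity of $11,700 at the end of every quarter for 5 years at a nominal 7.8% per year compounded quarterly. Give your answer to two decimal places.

Periodic rate i = 0.078/4 = 0.0195; n = 5 × 4 = 20 periods.
FV = PMT · [(1+i)^n − 1] / i = 11700 · 24.176765 = 282,868.1561

$282,868.16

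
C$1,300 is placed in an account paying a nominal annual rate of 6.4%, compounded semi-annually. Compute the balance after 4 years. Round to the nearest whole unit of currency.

C$1,673

i = 0.064/2 = 0.032 per half-year; n = 4·2 = 8.
1,300 × (1+0.032)^8 = 1,300 × 1.286582 = 1,672.5570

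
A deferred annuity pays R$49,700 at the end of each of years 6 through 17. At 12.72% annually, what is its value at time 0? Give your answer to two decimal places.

R$163,682.81

PV at t=5 (ordinary 12-year annuity): 49700 × a(12|0.1272) = 49700 × 5.993101 = 297,857.1044
PV₀ = 297,857.1044 / (1+0.1272)^5 = 297,857.1044 / 1.819721 = 163,682.8065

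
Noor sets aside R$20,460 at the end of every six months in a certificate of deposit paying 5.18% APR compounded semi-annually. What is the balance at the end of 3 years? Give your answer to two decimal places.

Periodic rate i = 0.0518/2 = 0.0259; n = 3 × 2 = 6 periods.
FV = 20460 × [(1+0.0259)^6 − 1] / 0.0259 = 20460 × 6.402180 = 130,988.5930

R$130,988.59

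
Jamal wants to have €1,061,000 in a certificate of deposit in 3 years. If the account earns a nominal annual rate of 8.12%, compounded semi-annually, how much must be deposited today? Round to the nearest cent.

€835,626.98

i = 0.0812/2 = 0.0406 per half-year; n = 3·2 = 6.
PV = FV·(1+i)^(−n) = 1,061,000 × 0.787584 = 835,626.9817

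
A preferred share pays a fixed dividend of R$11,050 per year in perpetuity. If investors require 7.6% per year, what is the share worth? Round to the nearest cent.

R$145,394.74

PV = C/r = 11050/0.076 = 145,394.7368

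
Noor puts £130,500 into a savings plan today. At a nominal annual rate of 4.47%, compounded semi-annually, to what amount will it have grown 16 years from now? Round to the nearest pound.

With 2 periods per year: i = 0.02235, n = 32.
FV = 130,500 × (1 + 0.02235)^32 = 264,726.7050

£264,727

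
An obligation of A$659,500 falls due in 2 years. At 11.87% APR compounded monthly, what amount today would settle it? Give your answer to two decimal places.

Periodic rate i = 0.1187/12 = 0.00989167; n = 2 × 12 = 24 periods.
PV = FV·(1+i)^(−n) = 659,500 × 0.789596 = 520,738.7243

A$520,738.72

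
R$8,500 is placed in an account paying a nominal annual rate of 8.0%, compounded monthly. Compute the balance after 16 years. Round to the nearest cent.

With 12 periods per year: i = 0.00666667, n = 192.
FV = 8,500 × (1 + 0.00666667)^192 = 30,441.8518

R$30,441.85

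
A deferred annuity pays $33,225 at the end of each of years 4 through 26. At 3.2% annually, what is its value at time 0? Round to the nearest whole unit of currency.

PV at t=3 (ordinary 23-year annuity): 33225 × a(23|0.032) = 33225 × 16.106824 = 535,149.2111
PV₀ = 535,149.2111 / (1+0.032)^3 = 535,149.2111 / 1.099105 = 486,895.5414

$486,896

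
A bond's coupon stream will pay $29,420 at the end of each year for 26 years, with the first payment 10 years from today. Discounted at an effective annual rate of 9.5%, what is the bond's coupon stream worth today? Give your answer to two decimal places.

PV at t=9 (ordinary 26-year annuity): 29420 × a(26|0.095) = 29420 × 9.532034 = 280,432.4530
PV₀ = 280,432.4530 / (1+0.095)^9 = 280,432.4530 / 2.263222 = 123,908.5282

$123,908.53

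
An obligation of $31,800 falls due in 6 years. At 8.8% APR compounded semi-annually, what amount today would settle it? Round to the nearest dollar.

i = 0.088/2 = 0.044 per half-year; n = 6·2 = 12.
PV = FV·(1+i)^(−n) = 31,800 × 0.596477 = 18,967.9823

$18,968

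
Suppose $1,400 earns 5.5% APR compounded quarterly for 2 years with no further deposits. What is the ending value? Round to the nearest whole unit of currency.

With 4 periods per year: i = 0.01375, n = 8.
FV = PV·(1+i)^n = 1,400 × 1.115442 = 1,561.6186

$1,562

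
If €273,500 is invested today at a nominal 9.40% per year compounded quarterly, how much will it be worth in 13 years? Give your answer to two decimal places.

With 4 periods per year: i = 0.0235, n = 52.
FV = PV·(1+i)^n = 273,500 × 3.346324 = 915,219.7314

€915,219.73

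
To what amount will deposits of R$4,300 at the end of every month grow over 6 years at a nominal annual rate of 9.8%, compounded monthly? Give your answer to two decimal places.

i = 0.098/12 = 0.00816667 per month; n = 6·12 = 72.
Accumulation factor s(72|0.00816667) = 97.480389; FV = 4300 × 97.480389 = 419,165.6724

R$419,165.67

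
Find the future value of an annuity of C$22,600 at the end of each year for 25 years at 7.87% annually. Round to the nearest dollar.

FV = PMT · [(1+i)^n − 1] / i = 22600 · 71.732355 = 1,621,151.2303

C$1,621,151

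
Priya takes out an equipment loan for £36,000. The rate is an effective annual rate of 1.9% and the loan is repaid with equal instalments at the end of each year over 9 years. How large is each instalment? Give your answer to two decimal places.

£4,389.53

Annuity-PV factor = 8.201330; PMT = 36000 / 8.201330 = 4,389.5317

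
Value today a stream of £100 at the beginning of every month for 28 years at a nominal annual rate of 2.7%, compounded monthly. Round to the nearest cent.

i = 0.027/12 = 0.00225 per month; n = 28·12 = 336.
PV = 100 × [1 − (1+0.00225)^(−336)] / 0.00225 × (1+i) = 100 × 236.112391 = 23,611.2391
Payments are at the start of each period, so multiply by (1+i).

£23,611.24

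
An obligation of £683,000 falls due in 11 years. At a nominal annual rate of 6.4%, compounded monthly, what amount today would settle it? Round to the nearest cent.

£338,446.34

With 12 periods per year: i = 0.00533333, n = 132.
Discount factor = (1+0.00533333)^(−132) = 0.495529; PV = 683,000 × 0.495529 = 338,446.3358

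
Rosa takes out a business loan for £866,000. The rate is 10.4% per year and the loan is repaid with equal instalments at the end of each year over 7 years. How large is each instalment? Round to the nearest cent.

Annuity-PV factor = 4.804963; PMT = 866000 / 4.804963 = 180,230.3180

£180,230.32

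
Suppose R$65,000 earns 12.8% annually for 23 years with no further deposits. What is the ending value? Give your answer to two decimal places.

R$1,037,582.52

FV = PV·(1+i)^n = 65,000 × 15.962808 = 1,037,582.5245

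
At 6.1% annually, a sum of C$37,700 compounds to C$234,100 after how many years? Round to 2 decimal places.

n = ln(234100/37700) / ln(1+0.061) = ln(6.20955) / 0.059212 = 30.8399 years

30.84 years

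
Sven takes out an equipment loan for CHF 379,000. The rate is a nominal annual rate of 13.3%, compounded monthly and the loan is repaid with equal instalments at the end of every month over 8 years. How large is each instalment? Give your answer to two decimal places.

CHF 6,433.72

i = 0.133/12 = 0.0110833 per month; n = 8·12 = 96.
Annuity-PV factor = 58.908412; PMT = 379000 / 58.908412 = 6,433.7161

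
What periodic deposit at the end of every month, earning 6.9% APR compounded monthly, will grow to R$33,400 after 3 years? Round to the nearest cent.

With 12 periods per year: i = 0.00575, n = 36.
FV-annuity factor = 39.870189; PMT = 33400 / 39.870189 = 837.7186

R$837.72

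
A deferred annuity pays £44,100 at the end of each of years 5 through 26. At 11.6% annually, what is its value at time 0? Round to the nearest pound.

£223,176

PV at t=4 (ordinary 22-year annuity): 44100 × a(22|0.116) = 44100 × 7.849911 = 346,181.0712
PV₀ = 346,181.0712 / (1+0.116)^4 = 346,181.0712 / 1.551161 = 223,175.5116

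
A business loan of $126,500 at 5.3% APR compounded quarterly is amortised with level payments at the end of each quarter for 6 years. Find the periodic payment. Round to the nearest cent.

$6,187.79

With 4 periods per year: i = 0.01325, n = 24.
Annuity-PV factor = 20.443483; PMT = 126500 / 20.443483 = 6,187.7909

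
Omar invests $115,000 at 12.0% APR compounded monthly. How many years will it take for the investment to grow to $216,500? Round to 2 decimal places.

5.30 years

Periodic rate i = 0.12/12 = 0.01.
(1+i)^n = 216500/115000 = 1.88261, so n = ln 1.88261 / ln 1.01 = 63.5816 months
= 63.5816/12 years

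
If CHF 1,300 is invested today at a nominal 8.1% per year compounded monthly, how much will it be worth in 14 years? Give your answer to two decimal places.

With 12 periods per year: i = 0.00675, n = 168.
FV = 1,300 × (1 + 0.00675)^168 = 4,025.1177

CHF 4,025.12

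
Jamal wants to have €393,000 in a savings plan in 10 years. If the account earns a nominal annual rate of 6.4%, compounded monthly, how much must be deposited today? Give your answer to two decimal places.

Periodic rate i = 0.064/12 = 0.00533333; n = 10 × 12 = 120 periods.
PV = 393,000 / (1 + 0.00533333)^120 = 393,000 / 1.893258 = 207,578.6356

€207,578.64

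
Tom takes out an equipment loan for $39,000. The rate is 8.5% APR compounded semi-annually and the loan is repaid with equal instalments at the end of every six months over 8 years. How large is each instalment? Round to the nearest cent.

With 2 periods per year: i = 0.0425, n = 16.
PMT = 39000 / ( [1 − (1+0.0425)^(−16)] / 0.0425 ) = 39000 / 11.440309 = 3,408.9987

$3,409.00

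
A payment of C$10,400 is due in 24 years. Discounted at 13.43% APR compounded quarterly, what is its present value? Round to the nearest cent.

With 4 periods per year: i = 0.033575, n = 96.
Discount factor = (1+0.033575)^(−96) = 0.041992; PV = 10,400 × 0.041992 = 436.7186

C$436.72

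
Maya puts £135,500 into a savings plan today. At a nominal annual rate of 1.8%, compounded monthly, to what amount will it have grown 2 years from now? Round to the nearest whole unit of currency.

i = 0.018/12 = 0.0015 per month; n = 2·12 = 24.
135,500 × (1+0.0015)^24 = 135,500 × 1.036628 = 140,463.0784

£140,463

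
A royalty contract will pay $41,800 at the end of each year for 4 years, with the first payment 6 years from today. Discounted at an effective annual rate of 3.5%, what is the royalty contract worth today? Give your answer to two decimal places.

PV at t=5 (ordinary 4-year annuity): 41800 × a(4|0.035) = 41800 × 3.673079 = 153,534.7109
PV₀ = 153,534.7109 / (1+0.035)^5 = 153,534.7109 / 1.187686 = 129,272.1068

$129,272.11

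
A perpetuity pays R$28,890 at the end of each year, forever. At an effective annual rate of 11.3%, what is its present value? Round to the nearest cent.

R$255,663.72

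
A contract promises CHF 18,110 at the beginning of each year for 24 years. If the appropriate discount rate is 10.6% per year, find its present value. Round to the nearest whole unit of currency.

PV = PMT · [1 − (1+i)^(−n)] / i × (1+i) = 18110 · 9.504298 = 172,122.8338
Payments are at the start of each period, so multiply by (1+i).

CHF 172,123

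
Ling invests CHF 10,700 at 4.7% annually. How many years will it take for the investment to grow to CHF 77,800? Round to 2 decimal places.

(1+i)^n = 77800/10700 = 7.27103, so n = ln 7.27103 / ln 1.047 = 43.1949 years

43.19 years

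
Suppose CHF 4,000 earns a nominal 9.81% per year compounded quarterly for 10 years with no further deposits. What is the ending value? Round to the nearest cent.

CHF 10,542.96

With 4 periods per year: i = 0.024525, n = 40.
FV = 4,000 × (1 + 0.024525)^40 = 10,542.9563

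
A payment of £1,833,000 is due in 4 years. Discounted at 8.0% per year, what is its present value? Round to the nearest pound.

PV = 1,833,000 / (1 + 0.08)^4 = 1,833,000 / 1.360489 = 1,347,309.7202

£1,347,310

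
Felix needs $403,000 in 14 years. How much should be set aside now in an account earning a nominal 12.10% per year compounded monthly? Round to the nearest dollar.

Periodic rate i = 0.121/12 = 0.0100833; n = 14 × 12 = 168 periods.
PV = FV·(1+i)^(−n) = 403,000 × 0.185349 = 74,695.5235

$74,696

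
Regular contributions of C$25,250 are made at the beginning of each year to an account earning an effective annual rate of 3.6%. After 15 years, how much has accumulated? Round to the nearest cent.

C$508,497.65

Accumulation factor s(15|0.036) × (1+i) = 20.138521; FV = 25250 × 20.138521 = 508,497.6462
Payments are at the start of each period, so multiply by (1+i).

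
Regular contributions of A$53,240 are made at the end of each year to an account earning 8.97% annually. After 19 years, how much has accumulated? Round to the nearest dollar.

FV = 53240 × [(1+0.0897)^19 − 1] / 0.0897 = 53240 × 45.873357 = 2,442,297.5528

A$2,442,298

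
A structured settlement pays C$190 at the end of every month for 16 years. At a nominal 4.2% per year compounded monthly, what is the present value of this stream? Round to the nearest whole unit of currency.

C$26,530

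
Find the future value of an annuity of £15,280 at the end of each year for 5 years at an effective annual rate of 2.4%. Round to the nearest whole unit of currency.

Accumulation factor s(5|0.024) = 5.245829; FV = 15280 × 5.245829 = 80,156.2740

£80,156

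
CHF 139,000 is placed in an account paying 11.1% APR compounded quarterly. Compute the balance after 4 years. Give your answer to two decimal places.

CHF 215,384.56

With 4 periods per year: i = 0.02775, n = 16.
139,000 × (1+0.02775)^16 = 139,000 × 1.549529 = 215,384.5601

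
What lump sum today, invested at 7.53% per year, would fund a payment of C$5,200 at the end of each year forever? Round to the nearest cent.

C$69,057.10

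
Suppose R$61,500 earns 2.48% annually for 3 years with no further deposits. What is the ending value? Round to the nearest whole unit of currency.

R$66,190

61,500 × (1+0.0248)^3 = 61,500 × 1.076260 = 66,190.0129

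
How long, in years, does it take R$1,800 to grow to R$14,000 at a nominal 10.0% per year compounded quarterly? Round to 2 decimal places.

20.77 years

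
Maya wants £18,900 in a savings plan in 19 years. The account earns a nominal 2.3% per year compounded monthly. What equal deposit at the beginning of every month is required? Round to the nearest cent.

Periodic rate i = 0.023/12 = 0.00191667; n = 19 × 12 = 228 periods.
PMT = 18900 / ( [(1+0.00191667)^228 − 1] / 0.00191667 × (1+i) ) = 18900 / 286.151962 = 66.0488

£66.05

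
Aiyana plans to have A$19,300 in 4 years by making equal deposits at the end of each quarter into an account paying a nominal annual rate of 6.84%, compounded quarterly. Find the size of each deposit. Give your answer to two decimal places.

i = 0.0684/4 = 0.0171 per quarter; n = 4·4 = 16.
FV-annuity factor = 18.225235; PMT = 19300 / 18.225235 = 1,058.9712

A$1,058.97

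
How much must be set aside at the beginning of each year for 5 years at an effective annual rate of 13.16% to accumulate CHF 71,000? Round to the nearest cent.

PMT = 71000 / ( [(1+0.1316)^5 − 1] / 0.1316 × (1+i) ) = 71000 / 7.356397 = 9,651.4638

CHF 9,651.46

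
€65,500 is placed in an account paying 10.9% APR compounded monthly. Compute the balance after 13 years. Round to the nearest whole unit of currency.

With 12 periods per year: i = 0.00908333, n = 156.
65,500 × (1+0.00908333)^156 = 65,500 × 4.098427 = 268,446.9481

€268,447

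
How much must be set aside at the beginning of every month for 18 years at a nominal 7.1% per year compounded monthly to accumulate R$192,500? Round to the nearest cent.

Periodic rate i = 0.071/12 = 0.00591667; n = 18 × 12 = 216 periods.
PMT = 192500 / ( [(1+0.00591667)^216 − 1] / 0.00591667 × (1+i) ) = 192500 / 437.949740 = 439.5482

R$439.55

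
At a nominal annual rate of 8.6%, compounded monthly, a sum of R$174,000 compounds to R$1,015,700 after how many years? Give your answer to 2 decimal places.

Periodic rate i = 0.086/12 = 0.00716667.
(1+i)^n = 1.0157e+06/174000 = 5.83736, so n = ln 5.83736 / ln 1.00717 = 247.0594 months
= 247.0594/12 years

20.59 years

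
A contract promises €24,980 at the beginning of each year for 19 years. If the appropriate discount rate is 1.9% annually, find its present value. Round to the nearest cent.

€402,794.66

Annuity factor a(19|0.019) × (1+i) = 16.124686; PV = 24980 × 16.124686 = 402,794.6605
(Beginning-of-period payments → annuity-due factor ×(1+i).)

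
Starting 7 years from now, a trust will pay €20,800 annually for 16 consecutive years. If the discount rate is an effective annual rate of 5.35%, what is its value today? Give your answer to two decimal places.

Value one period before first payment (t=6): 20800 × [1 − (1+0.0535)^(−16)] / 0.0535 = 20800 × 10.572756 = 219,913.3318
Discount back 6 years: 219,913.3318 × (1+0.0535)^(−6) = 219,913.3318 × 0.731464 = 160,858.6126

€160,858.61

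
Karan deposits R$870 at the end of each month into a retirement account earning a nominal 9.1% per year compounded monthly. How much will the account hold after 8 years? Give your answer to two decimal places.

With 12 periods per year: i = 0.00758333, n = 96.
FV = 870 × [(1+0.00758333)^96 − 1] / 0.00758333 = 870 × 140.473143 = 122,211.6340

R$122,211.63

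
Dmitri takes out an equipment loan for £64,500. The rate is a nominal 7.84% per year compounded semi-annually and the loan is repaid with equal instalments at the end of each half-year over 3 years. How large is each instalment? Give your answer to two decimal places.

With 2 periods per year: i = 0.0392, n = 6.
PMT = 64500 / ( [1 − (1+0.0392)^(−6)] / 0.0392 ) = 64500 / 5.255817 = 12,272.1167

£12,272.12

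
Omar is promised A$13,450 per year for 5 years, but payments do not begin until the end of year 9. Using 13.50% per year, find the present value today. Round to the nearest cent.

PV at t=8 (ordinary 5-year annuity): 13450 × a(5|0.135) = 13450 × 3.474743 = 46,735.2889
Discount back 8 years: 46,735.2889 × (1+0.135)^(−8) = 46,735.2889 × 0.363106 = 16,969.8514

A$16,969.85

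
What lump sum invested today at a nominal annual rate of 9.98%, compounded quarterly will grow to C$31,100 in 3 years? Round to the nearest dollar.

C$23,138

Periodic rate i = 0.0998/4 = 0.02495; n = 3 × 4 = 12 periods.
PV = 31,100 / (1 + 0.02495)^12 = 31,100 / 1.344102 = 23,138.1287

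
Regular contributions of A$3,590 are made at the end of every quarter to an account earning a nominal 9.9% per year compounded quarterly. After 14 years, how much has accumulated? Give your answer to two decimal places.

i = 0.099/4 = 0.02475 per quarter; n = 14·4 = 56.
FV = PMT · [(1+i)^n − 1] / i = 3590 · 118.461136 = 425,275.4766

A$425,275.48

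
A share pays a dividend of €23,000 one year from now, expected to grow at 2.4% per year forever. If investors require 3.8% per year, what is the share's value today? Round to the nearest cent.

PV = D₁/(r − g) = 23000/(0.038 − 0.024) = 1,642,857.1429

€1,642,857.14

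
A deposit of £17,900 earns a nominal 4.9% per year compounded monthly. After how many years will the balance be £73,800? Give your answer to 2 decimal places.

28.97 years

Periodic rate i = 0.049/12 = 0.00408333.
(1+i)^n = 73800/17900 = 4.12291, so n = ln 4.12291 / ln 1.00408 = 347.6200 months
= 347.6200/12 years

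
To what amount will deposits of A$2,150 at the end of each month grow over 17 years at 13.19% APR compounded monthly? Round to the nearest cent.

A$1,623,596.99

Periodic rate i = 0.1319/12 = 0.0109917; n = 17 × 12 = 204 periods.
FV = PMT · [(1+i)^n − 1] / i = 2150 · 755.161391 = 1,623,596.9898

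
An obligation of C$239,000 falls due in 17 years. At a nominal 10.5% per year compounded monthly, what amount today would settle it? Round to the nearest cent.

C$40,416.08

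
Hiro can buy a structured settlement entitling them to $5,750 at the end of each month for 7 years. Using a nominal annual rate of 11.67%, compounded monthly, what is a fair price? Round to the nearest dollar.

$329,009

i = 0.1167/12 = 0.009725 per month; n = 7·12 = 84.
PV = PMT · [1 − (1+i)^(−n)] / i = 5750 · 57.218903 = 329,008.6942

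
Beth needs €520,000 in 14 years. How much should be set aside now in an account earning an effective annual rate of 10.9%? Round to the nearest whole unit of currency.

PV = FV·(1+i)^(−n) = 520,000 × 0.234941 = 122,169.1909

€122,169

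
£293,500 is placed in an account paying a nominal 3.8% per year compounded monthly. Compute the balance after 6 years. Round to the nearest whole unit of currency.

£368,528

Periodic rate i = 0.038/12 = 0.00316667; n = 6 × 12 = 72 periods.
FV = 293,500 × (1 + 0.00316667)^72 = 368,528.2606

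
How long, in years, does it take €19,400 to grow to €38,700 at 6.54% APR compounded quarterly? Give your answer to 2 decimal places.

10.65 years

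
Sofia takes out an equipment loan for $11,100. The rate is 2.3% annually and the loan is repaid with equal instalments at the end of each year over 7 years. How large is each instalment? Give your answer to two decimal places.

$1,734.92

PMT = 11100 / ( [1 − (1+0.023)^(−7)] / 0.023 ) = 11100 / 6.398005 = 1,734.9159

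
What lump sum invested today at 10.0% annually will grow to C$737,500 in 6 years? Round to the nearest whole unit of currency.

C$416,300

PV = FV·(1+i)^(−n) = 737,500 × 0.564474 = 416,299.5234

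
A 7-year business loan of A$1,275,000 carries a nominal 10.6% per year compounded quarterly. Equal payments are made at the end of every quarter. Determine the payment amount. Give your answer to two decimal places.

With 4 periods per year: i = 0.0265, n = 28.
Annuity-PV factor = 19.593086; PMT = 1.275e+06 / 19.593086 = 65,073.9747

A$65,073.97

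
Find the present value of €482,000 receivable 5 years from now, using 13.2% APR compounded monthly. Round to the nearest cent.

With 12 periods per year: i = 0.011, n = 60.
Discount factor = (1+0.011)^(−60) = 0.518717; PV = 482,000 × 0.518717 = 250,021.6994

€250,021.70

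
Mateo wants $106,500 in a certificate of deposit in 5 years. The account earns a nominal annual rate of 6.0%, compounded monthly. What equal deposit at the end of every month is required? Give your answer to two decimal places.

$1,526.44

i = 0.06/12 = 0.005 per month; n = 5·12 = 60.
FV-annuity factor = 69.770031; PMT = 106500 / 69.770031 = 1,526.4434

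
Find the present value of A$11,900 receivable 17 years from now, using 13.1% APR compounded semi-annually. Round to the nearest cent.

A$1,376.35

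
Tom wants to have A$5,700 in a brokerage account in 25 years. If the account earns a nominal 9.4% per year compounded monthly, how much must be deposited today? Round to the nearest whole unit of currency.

A$549

With 12 periods per year: i = 0.00783333, n = 300.
PV = FV·(1+i)^(−n) = 5,700 × 0.096246 = 548.6045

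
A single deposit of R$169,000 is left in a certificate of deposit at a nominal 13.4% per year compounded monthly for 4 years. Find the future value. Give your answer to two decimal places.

With 12 periods per year: i = 0.0111667, n = 48.
FV = PV·(1+i)^n = 169,000 × 1.704087 = 287,990.6868

R$287,990.69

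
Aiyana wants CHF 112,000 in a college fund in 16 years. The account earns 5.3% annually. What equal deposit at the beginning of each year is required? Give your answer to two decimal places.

CHF 4,387.53

PMT = 112000 / ( [(1+0.053)^16 − 1] / 0.053 × (1+i) ) = 112000 / 25.526910 = 4,387.5267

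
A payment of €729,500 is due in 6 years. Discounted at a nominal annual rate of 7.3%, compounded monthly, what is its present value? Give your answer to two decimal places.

With 12 periods per year: i = 0.00608333, n = 72.
PV = FV·(1+i)^(−n) = 729,500 × 0.646183 = 471,390.2181

€471,390.22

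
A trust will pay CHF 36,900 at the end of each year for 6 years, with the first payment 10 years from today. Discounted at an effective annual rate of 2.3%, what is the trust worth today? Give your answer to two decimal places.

CHF 166,747.62

PV at t=9 (ordinary 6-year annuity): 36900 × a(6|0.023) = 36900 × 5.545159 = 204,616.3530
Discount back 9 years: 204,616.3530 × (1+0.023)^(−9) = 204,616.3530 × 0.814928 = 166,747.6171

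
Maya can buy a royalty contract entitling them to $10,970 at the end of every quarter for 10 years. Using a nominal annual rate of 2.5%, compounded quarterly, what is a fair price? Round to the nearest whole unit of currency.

i = 0.025/4 = 0.00625 per quarter; n = 10·4 = 40.
PV = PMT · [1 − (1+i)^(−n)] / i = 10970 · 35.294891 = 387,184.9501

$387,185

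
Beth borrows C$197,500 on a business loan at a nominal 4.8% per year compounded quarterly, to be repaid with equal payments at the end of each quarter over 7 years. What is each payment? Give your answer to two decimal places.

i = 0.048/4 = 0.012 per quarter; n = 7·4 = 28.
Annuity-PV factor = 23.662184; PMT = 197500 / 23.662184 = 8,346.6514

C$8,346.65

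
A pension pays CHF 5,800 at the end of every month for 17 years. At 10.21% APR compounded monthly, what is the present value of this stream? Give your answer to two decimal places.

With 12 periods per year: i = 0.00850833, n = 204.
Annuity factor a(204|0.00850833) = 96.661021; PV = 5800 × 96.661021 = 560,633.9236

CHF 560,633.92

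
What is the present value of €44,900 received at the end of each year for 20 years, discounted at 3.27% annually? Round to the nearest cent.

€651,624.05

PV = PMT · [1 − (1+i)^(−n)] / i = 44900 · 14.512785 = 651,624.0494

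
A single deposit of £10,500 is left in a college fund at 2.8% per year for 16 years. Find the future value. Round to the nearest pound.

FV = PV·(1+i)^n = 10,500 × 1.555571 = 16,333.4954

£16,333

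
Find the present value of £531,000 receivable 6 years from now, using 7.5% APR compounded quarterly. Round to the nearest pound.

With 4 periods per year: i = 0.01875, n = 24.
Discount factor = (1+0.01875)^(−24) = 0.640291; PV = 531,000 × 0.640291 = 339,994.2710

£339,994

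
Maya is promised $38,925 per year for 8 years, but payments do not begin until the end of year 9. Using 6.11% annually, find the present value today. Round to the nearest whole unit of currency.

$149,750

PV at t=8 (ordinary 8-year annuity): 38925 × a(8|0.0611) = 38925 × 6.182849 = 240,667.4110
PV₀ = 240,667.4110 / (1+0.0611)^8 = 240,667.4110 / 1.607128 = 149,749.9789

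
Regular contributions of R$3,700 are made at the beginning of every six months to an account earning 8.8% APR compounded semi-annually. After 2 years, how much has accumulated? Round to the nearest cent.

i = 0.088/2 = 0.044 per half-year; n = 2·2 = 4.
FV = PMT · [(1+i)^n − 1] / i × (1+i) = 3700 · 4.459790 = 16,501.2218
Payments are at the start of each period, so multiply by (1+i).

R$16,501.22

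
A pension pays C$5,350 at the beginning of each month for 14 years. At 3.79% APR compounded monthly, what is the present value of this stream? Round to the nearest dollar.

With 12 periods per year: i = 0.00315833, n = 168.
PV = 5350 × [1 − (1+0.00315833)^(−168)] / 0.00315833 × (1+i) = 5350 × 130.624243 = 698,839.7003
(Beginning-of-period payments → annuity-due factor ×(1+i).)

C$698,840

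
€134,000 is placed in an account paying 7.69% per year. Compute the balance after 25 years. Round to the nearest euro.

FV = PV·(1+i)^n = 134,000 × 6.373594 = 854,061.6525

€854,062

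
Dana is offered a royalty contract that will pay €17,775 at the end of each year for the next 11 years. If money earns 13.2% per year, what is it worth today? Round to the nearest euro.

€100,230

PV = 17775 × [1 − (1+0.132)^(−11)] / 0.132 = 17775 × 5.638821 = 100,230.0454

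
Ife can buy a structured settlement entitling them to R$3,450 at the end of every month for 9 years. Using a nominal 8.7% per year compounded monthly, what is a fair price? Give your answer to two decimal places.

R$257,762.27

i = 0.087/12 = 0.00725 per month; n = 9·12 = 108.
PV = 3450 × [1 − (1+0.00725)^(−108)] / 0.00725 = 3450 × 74.713700 = 257,762.2656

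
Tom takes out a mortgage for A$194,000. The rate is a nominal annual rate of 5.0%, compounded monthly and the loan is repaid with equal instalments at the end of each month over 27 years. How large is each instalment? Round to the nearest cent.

With 12 periods per year: i = 0.00416667, n = 324.
Annuity-PV factor = 177.607590; PMT = 194000 / 177.607590 = 1,092.2957

A$1,092.30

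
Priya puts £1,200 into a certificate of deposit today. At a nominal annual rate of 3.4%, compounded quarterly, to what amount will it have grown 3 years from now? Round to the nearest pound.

£1,328

With 4 periods per year: i = 0.0085, n = 12.
FV = 1,200 × (1 + 0.0085)^12 = 1,328.2875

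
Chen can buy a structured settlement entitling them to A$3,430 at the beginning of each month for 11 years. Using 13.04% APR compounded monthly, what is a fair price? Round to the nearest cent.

With 12 periods per year: i = 0.0108667, n = 132.
Annuity factor a(132|0.0108667) × (1+i) = 70.688514; PV = 3430 × 70.688514 = 242,461.6021
(Beginning-of-period payments → annuity-due factor ×(1+i).)

A$242,461.60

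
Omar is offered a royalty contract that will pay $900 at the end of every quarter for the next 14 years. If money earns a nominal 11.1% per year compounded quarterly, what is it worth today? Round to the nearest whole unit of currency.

$25,429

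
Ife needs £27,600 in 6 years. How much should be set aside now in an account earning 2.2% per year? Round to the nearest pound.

PV = 27,600 / (1 + 0.022)^6 = 27,600 / 1.139477 = 24,221.6490

£24,222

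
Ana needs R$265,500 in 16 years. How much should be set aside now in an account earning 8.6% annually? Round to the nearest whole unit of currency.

R$70,923

PV = 265,500 / (1 + 0.086)^16 = 265,500 / 3.743495 = 70,923.0365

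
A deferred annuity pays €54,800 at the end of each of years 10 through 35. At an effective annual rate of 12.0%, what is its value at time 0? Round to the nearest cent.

€156,029.53

PV at t=9 (ordinary 26-year annuity): 54800 × a(26|0.12) = 54800 × 7.895660 = 432,682.1637
Discount back 9 years: 432,682.1637 × (1+0.12)^(−9) = 432,682.1637 × 0.360610 = 156,029.5259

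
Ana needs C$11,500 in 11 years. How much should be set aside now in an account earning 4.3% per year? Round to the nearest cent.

C$7,237.20

PV = FV·(1+i)^(−n) = 11,500 × 0.629322 = 7,237.1979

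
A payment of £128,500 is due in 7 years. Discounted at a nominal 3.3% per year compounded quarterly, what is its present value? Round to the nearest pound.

£102,092

i = 0.033/4 = 0.00825 per quarter; n = 7·4 = 28.
PV = FV·(1+i)^(−n) = 128,500 × 0.794492 = 102,092.2249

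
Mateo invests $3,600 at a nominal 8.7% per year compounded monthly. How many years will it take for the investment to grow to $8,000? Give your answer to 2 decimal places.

9.21 years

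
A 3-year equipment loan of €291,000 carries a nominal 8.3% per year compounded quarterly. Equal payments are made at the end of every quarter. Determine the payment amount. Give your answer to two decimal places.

Periodic rate i = 0.083/4 = 0.02075; n = 3 × 4 = 12 periods.
PMT = 291000 / ( [1 − (1+0.02075)^(−12)] / 0.02075 ) = 291000 / 10.526794 = 27,643.7437

€27,643.74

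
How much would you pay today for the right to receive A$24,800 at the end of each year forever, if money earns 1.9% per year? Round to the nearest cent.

PV = C/r = 24800/0.019 = 1,305,263.1579

A$1,305,263.16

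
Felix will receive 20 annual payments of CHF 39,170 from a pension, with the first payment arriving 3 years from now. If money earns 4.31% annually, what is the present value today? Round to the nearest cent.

PV at t=2 (ordinary 20-year annuity): 39170 × a(20|0.0431) = 39170 × 13.224768 = 518,014.1513
PV₀ = 518,014.1513 / (1+0.0431)^2 = 518,014.1513 / 1.088058 = 476,090.7387

CHF 476,090.74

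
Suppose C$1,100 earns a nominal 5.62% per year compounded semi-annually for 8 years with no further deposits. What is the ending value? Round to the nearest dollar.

Periodic rate i = 0.0562/2 = 0.0281; n = 8 × 2 = 16 periods.
1,100 × (1+0.0281)^16 = 1,100 × 1.557994 = 1,713.7933

C$1,714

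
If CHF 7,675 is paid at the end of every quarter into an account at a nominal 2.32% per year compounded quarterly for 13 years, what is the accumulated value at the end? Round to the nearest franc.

Periodic rate i = 0.0232/4 = 0.0058; n = 13 × 4 = 52 periods.
FV = 7675 × [(1+0.0058)^52 − 1] / 0.0058 = 7675 × 60.490146 = 464,261.8682

CHF 464,262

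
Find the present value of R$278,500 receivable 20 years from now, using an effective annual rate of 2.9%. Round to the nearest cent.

R$157,223.59

PV = 278,500 / (1 + 0.029)^20 = 278,500 / 1.771363 = 157,223.5884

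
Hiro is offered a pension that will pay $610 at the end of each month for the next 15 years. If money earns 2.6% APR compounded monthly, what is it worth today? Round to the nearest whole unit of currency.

$90,840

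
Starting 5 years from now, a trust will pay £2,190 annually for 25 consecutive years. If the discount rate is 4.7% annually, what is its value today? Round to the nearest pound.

£26,476

PV at t=4 (ordinary 25-year annuity): 2190 × a(25|0.047) = 2190 × 14.527663 = 31,815.5820
PV₀ = 31,815.5820 / (1+0.047)^4 = 31,815.5820 / 1.201674 = 26,476.0471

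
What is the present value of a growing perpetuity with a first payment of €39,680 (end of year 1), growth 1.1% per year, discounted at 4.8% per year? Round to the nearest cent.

€1,072,432.43

PV = D₁/(r − g) = 39680/(0.048 − 0.011) = 1,072,432.4324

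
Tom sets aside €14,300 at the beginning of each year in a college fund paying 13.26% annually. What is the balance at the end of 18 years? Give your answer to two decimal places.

€1,026,663.94

FV = 14300 × [(1+0.1326)^18 − 1] / 0.1326 × (1+i) = 14300 × 71.794681 = 1,026,663.9388
(Beginning-of-period payments → annuity-due factor ×(1+i).)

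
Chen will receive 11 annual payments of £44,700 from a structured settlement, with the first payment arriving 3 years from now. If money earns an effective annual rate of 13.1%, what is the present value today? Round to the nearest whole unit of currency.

£197,885

Value one period before first payment (t=2): 44700 × [1 − (1+0.131)^(−11)] / 0.131 = 44700 × 5.662799 = 253,127.1219
Discount back 2 years: 253,127.1219 × (1+0.131)^(−2) = 253,127.1219 × 0.781762 = 197,885.2716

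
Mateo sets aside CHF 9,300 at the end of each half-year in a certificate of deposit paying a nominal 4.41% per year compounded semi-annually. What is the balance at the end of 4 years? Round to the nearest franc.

CHF 80,402

With 2 periods per year: i = 0.02205, n = 8.
FV = PMT · [(1+i)^n − 1] / i = 9300 · 8.645391 = 80,402.1380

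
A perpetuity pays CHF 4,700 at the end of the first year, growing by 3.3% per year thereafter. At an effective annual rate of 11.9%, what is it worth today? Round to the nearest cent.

CHF 54,651.16

PV = PMT / (i − g) = 4700 / (0.119 − 0.033) = 4700 / 0.086000 = 54,651.1628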